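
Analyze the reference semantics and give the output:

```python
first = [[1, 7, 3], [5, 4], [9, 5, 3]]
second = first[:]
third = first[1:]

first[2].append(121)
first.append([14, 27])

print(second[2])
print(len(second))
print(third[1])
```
[9, 5, 3, 121]
3
[9, 5, 3, 121]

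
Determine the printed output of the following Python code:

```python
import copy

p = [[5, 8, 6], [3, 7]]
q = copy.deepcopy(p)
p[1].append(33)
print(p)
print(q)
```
[[5, 8, 6], [3, 7, 33]]
[[5, 8, 6], [3, 7]]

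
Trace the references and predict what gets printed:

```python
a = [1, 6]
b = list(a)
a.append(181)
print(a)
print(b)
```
[1, 6, 181]
[1, 6]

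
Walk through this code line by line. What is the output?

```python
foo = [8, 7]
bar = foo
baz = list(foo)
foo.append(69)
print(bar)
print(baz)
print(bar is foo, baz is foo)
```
[8, 7, 69]
[8, 7]
True False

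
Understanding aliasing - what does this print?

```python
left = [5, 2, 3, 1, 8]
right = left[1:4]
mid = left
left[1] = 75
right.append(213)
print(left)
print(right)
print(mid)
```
[5, 75, 3, 1, 8]
[2, 3, 1, 213]
[5, 75, 3, 1, 8]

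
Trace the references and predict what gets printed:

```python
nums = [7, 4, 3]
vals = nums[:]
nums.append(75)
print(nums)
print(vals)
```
[7, 4, 3, 75]
[7, 4, 3]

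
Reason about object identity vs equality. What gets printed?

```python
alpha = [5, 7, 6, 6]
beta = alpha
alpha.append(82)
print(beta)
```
[5, 7, 6, 6, 82]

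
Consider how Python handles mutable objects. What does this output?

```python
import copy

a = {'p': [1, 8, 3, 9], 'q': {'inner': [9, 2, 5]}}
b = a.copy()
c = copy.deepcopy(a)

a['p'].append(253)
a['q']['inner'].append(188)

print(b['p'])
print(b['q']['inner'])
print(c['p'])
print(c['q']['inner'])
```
[1, 8, 3, 9, 253]
[9, 2, 5, 188]
[1, 8, 3, 9]
[9, 2, 5]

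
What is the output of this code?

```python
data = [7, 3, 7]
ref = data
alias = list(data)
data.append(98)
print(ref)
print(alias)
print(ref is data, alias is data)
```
[7, 3, 7, 98]
[7, 3, 7]
True False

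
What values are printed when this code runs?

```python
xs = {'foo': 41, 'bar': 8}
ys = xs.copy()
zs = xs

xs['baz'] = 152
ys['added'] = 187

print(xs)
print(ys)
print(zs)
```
{'foo': 41, 'bar': 8, 'baz': 152}
{'foo': 41, 'bar': 8, 'added': 187}
{'foo': 41, 'bar': 8, 'baz': 152}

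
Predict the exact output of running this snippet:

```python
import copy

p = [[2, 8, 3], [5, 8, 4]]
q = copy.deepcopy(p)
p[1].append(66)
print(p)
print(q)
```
[[2, 8, 3], [5, 8, 4, 66]]
[[2, 8, 3], [5, 8, 4]]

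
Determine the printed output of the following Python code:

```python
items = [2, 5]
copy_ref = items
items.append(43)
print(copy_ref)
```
[2, 5, 43]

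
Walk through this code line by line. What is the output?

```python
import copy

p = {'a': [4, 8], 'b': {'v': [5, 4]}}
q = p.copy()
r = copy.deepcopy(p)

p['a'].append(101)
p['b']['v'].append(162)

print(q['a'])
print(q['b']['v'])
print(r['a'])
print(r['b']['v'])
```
[4, 8, 101]
[5, 4, 162]
[4, 8]
[5, 4]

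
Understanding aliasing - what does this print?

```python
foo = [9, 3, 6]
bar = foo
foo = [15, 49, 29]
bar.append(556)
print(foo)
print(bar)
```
[15, 49, 29]
[9, 3, 6, 556]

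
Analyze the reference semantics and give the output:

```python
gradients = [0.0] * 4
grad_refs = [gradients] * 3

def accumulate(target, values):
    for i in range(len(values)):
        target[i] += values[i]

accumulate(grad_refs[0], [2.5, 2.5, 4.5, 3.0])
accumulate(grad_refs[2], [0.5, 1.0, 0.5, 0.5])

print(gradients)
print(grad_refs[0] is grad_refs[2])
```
[3.0, 3.5, 5.0, 3.5]
True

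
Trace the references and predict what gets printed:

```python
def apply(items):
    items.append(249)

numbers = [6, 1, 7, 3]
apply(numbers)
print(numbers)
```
[6, 1, 7, 3, 249]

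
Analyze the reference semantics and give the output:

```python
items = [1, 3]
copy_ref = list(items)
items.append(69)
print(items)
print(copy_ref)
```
[1, 3, 69]
[1, 3]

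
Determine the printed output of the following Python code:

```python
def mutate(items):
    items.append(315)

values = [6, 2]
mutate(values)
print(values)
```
[6, 2, 315]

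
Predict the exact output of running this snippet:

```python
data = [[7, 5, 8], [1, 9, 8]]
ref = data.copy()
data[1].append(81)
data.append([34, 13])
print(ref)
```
[[7, 5, 8], [1, 9, 8, 81]]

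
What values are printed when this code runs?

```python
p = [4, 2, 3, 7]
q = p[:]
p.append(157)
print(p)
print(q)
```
[4, 2, 3, 7, 157]
[4, 2, 3, 7]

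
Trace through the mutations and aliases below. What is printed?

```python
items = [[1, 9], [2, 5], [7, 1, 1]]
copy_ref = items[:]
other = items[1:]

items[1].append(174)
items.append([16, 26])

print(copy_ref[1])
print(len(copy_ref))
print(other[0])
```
[2, 5, 174]
3
[2, 5, 174]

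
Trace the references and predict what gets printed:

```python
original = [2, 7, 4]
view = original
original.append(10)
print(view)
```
[2, 7, 4, 10]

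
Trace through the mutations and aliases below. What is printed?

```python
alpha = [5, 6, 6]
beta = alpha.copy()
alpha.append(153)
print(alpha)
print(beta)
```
[5, 6, 6, 153]
[5, 6, 6]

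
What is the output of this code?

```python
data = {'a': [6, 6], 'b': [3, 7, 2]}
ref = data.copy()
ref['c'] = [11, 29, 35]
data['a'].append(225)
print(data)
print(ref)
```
{'a': [6, 6, 225], 'b': [3, 7, 2]}
{'a': [6, 6, 225], 'b': [3, 7, 2], 'c': [11, 29, 35]}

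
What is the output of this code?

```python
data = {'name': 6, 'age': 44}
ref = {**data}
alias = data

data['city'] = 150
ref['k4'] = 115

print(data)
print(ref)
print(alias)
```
{'name': 6, 'age': 44, 'city': 150}
{'name': 6, 'age': 44, 'k4': 115}
{'name': 6, 'age': 44, 'city': 150}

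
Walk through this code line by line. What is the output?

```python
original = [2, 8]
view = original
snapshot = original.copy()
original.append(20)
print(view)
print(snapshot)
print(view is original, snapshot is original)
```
[2, 8, 20]
[2, 8]
True False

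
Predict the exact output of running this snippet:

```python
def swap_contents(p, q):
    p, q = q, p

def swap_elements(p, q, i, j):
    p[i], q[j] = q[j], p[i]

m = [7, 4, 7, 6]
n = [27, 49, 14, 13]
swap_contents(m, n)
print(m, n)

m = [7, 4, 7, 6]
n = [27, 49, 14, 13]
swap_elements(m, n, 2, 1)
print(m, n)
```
[7, 4, 7, 6] [27, 49, 14, 13]
[7, 4, 49, 6] [27, 7, 14, 13]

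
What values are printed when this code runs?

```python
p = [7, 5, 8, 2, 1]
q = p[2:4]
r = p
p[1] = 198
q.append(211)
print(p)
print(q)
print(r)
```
[7, 198, 8, 2, 1]
[8, 2, 211]
[7, 198, 8, 2, 1]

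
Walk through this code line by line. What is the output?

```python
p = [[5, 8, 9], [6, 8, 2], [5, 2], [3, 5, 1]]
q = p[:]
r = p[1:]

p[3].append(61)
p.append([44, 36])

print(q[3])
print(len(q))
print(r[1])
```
[3, 5, 1, 61]
4
[5, 2]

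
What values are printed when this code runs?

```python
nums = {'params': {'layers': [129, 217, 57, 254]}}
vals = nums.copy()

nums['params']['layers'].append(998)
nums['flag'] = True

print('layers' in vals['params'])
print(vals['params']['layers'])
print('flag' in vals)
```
True
[129, 217, 57, 254, 998]
False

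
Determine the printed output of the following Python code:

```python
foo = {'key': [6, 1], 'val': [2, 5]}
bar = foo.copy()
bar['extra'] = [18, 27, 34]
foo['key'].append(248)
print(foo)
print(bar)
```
{'key': [6, 1, 248], 'val': [2, 5]}
{'key': [6, 1, 248], 'val': [2, 5], 'extra': [18, 27, 34]}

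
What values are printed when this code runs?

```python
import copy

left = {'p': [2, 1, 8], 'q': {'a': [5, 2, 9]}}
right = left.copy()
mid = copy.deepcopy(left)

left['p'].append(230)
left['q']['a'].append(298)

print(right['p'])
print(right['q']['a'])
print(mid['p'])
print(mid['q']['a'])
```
[2, 1, 8, 230]
[5, 2, 9, 298]
[2, 1, 8]
[5, 2, 9]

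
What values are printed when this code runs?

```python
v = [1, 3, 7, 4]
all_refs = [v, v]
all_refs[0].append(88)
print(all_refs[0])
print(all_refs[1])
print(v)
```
[1, 3, 7, 4, 88]
[1, 3, 7, 4, 88]
[1, 3, 7, 4, 88]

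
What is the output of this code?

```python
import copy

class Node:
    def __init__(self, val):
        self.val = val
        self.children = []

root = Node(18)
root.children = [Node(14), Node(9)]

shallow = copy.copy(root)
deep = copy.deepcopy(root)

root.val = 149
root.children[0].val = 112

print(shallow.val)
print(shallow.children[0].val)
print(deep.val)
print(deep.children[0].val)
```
18
112
18
14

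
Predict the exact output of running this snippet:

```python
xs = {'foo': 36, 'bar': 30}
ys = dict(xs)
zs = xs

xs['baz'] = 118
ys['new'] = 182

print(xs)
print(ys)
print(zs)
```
{'foo': 36, 'bar': 30, 'baz': 118}
{'foo': 36, 'bar': 30, 'new': 182}
{'foo': 36, 'bar': 30, 'baz': 118}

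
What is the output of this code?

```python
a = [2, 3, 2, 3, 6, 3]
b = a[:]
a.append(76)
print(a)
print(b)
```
[2, 3, 2, 3, 6, 3, 76]
[2, 3, 2, 3, 6, 3]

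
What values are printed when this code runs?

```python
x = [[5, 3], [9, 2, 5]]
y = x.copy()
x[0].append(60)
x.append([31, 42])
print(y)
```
[[5, 3, 60], [9, 2, 5]]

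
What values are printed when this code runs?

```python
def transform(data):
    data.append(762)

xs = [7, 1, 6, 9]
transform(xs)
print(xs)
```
[7, 1, 6, 9, 762]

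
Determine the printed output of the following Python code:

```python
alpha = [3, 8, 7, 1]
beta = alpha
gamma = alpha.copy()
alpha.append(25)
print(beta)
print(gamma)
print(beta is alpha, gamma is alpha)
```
[3, 8, 7, 1, 25]
[3, 8, 7, 1]
True False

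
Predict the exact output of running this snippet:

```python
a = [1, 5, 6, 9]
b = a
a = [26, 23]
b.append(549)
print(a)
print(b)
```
[26, 23]
[1, 5, 6, 9, 549]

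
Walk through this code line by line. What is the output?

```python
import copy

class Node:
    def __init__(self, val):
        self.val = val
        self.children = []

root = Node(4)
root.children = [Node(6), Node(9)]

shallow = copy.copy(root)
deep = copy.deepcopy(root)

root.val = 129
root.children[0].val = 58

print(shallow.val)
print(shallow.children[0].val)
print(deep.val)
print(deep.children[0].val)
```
4
58
4
6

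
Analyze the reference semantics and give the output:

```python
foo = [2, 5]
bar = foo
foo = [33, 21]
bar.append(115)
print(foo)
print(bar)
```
[33, 21]
[2, 5, 115]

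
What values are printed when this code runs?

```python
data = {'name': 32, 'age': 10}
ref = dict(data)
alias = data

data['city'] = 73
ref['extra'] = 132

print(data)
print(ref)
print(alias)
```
{'name': 32, 'age': 10, 'city': 73}
{'name': 32, 'age': 10, 'extra': 132}
{'name': 32, 'age': 10, 'city': 73}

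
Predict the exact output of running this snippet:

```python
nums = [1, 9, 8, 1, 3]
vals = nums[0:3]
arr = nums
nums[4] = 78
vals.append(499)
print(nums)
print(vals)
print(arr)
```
[1, 9, 8, 1, 78]
[1, 9, 8, 499]
[1, 9, 8, 1, 78]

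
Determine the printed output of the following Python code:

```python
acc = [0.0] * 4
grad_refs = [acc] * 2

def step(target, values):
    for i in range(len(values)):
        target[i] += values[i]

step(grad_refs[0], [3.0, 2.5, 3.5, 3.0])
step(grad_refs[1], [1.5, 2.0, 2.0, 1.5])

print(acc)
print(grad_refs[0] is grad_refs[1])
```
[4.5, 4.5, 5.5, 4.5]
True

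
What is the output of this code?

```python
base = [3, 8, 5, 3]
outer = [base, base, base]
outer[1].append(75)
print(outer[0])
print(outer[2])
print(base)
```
[3, 8, 5, 3, 75]
[3, 8, 5, 3, 75]
[3, 8, 5, 3, 75]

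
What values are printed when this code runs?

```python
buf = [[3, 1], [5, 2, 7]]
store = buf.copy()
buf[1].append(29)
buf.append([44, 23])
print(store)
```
[[3, 1], [5, 2, 7, 29]]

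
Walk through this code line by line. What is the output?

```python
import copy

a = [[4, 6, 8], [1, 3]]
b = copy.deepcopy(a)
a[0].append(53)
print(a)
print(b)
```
[[4, 6, 8, 53], [1, 3]]
[[4, 6, 8], [1, 3]]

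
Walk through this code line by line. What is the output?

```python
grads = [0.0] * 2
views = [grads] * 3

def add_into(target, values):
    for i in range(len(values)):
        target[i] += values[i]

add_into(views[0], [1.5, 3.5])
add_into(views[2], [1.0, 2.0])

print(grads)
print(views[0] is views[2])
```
[2.5, 5.5]
True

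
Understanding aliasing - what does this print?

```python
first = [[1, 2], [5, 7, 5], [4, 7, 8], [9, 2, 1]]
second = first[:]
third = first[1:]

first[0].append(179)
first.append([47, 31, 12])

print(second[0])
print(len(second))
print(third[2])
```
[1, 2, 179]
4
[9, 2, 1]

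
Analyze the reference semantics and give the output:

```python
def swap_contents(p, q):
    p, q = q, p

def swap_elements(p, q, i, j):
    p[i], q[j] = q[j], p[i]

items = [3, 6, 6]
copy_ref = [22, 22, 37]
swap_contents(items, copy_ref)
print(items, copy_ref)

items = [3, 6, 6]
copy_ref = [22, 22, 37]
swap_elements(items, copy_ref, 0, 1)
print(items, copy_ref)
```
[3, 6, 6] [22, 22, 37]
[22, 6, 6] [22, 3, 37]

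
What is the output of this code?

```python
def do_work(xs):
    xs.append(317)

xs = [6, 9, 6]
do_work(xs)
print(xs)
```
[6, 9, 6, 317]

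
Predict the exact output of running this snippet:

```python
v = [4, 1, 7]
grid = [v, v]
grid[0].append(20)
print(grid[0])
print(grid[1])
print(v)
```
[4, 1, 7, 20]
[4, 1, 7, 20]
[4, 1, 7, 20]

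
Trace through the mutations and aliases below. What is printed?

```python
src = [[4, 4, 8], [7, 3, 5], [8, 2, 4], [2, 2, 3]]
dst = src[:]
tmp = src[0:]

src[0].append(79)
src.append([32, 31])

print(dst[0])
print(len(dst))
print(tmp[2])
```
[4, 4, 8, 79]
4
[8, 2, 4]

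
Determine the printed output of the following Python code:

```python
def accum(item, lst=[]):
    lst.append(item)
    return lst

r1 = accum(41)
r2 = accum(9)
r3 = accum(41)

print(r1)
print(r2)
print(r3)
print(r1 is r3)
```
[41, 9, 41]
[41, 9, 41]
[41, 9, 41]
True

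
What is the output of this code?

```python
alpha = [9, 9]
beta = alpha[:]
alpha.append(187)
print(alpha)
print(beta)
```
[9, 9, 187]
[9, 9]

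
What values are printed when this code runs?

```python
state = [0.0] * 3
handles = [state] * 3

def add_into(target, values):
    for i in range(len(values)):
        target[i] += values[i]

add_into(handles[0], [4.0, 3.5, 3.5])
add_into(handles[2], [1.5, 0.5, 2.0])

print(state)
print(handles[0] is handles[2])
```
[5.5, 4.0, 5.5]
True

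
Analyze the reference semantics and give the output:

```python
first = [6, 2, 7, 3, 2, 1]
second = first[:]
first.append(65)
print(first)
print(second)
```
[6, 2, 7, 3, 2, 1, 65]
[6, 2, 7, 3, 2, 1]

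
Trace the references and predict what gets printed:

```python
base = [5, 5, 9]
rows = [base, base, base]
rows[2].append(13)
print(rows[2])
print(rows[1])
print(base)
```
[5, 5, 9, 13]
[5, 5, 9, 13]
[5, 5, 9, 13]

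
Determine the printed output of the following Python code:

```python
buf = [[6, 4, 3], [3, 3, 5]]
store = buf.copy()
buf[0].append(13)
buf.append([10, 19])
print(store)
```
[[6, 4, 3, 13], [3, 3, 5]]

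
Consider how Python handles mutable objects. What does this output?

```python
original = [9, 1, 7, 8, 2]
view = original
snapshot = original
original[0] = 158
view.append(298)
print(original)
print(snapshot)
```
[158, 1, 7, 8, 2, 298]
[158, 1, 7, 8, 2, 298]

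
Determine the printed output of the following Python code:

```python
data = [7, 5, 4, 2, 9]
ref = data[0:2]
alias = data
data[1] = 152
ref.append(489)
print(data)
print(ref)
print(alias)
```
[7, 152, 4, 2, 9]
[7, 5, 489]
[7, 152, 4, 2, 9]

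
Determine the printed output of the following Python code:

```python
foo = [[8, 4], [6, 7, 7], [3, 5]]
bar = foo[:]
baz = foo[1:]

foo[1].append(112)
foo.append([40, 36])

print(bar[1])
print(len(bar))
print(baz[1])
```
[6, 7, 7, 112]
3
[3, 5]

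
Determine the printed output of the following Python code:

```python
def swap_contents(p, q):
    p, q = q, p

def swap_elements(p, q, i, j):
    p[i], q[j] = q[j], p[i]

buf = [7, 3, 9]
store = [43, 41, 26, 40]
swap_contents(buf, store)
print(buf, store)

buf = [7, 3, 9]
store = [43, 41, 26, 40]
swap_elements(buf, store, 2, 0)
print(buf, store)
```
[7, 3, 9] [43, 41, 26, 40]
[7, 3, 43] [9, 41, 26, 40]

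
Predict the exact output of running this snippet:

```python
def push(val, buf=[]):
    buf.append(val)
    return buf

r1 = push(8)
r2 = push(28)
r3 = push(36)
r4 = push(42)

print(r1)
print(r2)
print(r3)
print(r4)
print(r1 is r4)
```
[8, 28, 36, 42]
[8, 28, 36, 42]
[8, 28, 36, 42]
[8, 28, 36, 42]
True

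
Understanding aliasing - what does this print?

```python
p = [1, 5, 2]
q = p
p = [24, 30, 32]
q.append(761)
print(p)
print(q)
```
[24, 30, 32]
[1, 5, 2, 761]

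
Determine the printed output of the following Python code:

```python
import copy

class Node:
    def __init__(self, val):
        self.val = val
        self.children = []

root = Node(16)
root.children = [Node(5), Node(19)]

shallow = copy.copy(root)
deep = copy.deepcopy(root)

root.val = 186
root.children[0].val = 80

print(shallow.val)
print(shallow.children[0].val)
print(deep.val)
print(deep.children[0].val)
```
16
80
16
5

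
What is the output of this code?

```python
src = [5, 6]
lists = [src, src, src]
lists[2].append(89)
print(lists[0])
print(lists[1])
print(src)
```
[5, 6, 89]
[5, 6, 89]
[5, 6, 89]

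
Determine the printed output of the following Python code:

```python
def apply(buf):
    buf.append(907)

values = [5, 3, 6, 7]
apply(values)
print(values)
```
[5, 3, 6, 7, 907]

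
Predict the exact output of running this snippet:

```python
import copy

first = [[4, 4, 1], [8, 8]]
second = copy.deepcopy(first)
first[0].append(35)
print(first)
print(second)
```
[[4, 4, 1, 35], [8, 8]]
[[4, 4, 1], [8, 8]]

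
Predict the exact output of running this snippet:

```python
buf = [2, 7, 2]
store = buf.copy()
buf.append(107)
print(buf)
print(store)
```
[2, 7, 2, 107]
[2, 7, 2]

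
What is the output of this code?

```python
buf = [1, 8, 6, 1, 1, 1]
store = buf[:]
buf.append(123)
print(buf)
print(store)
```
[1, 8, 6, 1, 1, 1, 123]
[1, 8, 6, 1, 1, 1]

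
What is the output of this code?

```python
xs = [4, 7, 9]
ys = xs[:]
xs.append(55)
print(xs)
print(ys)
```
[4, 7, 9, 55]
[4, 7, 9]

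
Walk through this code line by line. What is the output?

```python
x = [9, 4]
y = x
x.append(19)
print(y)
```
[9, 4, 19]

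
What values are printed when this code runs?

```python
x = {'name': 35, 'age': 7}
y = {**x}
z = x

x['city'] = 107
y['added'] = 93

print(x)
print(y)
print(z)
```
{'name': 35, 'age': 7, 'city': 107}
{'name': 35, 'age': 7, 'added': 93}
{'name': 35, 'age': 7, 'city': 107}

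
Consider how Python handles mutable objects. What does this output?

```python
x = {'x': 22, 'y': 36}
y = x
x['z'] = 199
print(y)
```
{'x': 22, 'y': 36, 'z': 199}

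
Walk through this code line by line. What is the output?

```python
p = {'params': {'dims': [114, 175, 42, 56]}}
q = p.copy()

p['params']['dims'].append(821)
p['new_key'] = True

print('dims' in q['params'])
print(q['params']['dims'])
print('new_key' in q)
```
True
[114, 175, 42, 56, 821]
False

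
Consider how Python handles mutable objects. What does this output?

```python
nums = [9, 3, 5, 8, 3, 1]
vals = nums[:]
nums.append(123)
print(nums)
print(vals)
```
[9, 3, 5, 8, 3, 1, 123]
[9, 3, 5, 8, 3, 1]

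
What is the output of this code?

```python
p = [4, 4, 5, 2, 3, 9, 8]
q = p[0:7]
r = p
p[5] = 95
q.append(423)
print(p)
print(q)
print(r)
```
[4, 4, 5, 2, 3, 95, 8]
[4, 4, 5, 2, 3, 9, 8, 423]
[4, 4, 5, 2, 3, 95, 8]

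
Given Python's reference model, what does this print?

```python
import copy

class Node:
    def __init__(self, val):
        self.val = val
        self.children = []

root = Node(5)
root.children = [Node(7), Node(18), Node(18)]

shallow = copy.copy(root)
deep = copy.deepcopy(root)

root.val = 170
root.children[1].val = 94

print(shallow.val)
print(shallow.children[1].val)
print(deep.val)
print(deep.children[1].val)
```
5
94
5
18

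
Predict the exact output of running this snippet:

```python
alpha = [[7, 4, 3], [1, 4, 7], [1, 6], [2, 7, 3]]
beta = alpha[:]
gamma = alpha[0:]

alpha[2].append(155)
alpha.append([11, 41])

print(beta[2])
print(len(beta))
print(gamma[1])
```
[1, 6, 155]
4
[1, 4, 7]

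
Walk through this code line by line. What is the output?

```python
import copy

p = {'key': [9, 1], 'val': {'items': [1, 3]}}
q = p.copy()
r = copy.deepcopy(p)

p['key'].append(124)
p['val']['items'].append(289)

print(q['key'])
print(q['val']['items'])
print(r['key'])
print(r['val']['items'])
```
[9, 1, 124]
[1, 3, 289]
[9, 1]
[1, 3]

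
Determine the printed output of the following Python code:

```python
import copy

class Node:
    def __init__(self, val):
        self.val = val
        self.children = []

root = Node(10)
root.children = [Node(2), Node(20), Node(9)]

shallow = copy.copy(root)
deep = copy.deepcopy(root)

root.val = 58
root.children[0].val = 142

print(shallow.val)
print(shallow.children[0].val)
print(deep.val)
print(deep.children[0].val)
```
10
142
10
2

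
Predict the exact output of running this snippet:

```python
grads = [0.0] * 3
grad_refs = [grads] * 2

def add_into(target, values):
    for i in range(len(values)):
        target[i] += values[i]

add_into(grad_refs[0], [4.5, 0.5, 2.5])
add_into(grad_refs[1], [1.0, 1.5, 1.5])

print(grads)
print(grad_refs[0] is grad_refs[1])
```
[5.5, 2.0, 4.0]
True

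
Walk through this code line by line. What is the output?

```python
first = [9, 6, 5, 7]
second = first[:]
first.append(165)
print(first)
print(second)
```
[9, 6, 5, 7, 165]
[9, 6, 5, 7]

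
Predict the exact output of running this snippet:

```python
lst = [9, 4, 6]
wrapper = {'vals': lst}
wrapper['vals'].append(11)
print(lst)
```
[9, 4, 6, 11]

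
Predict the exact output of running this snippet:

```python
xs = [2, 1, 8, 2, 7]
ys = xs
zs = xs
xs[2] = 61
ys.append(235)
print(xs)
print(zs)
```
[2, 1, 61, 2, 7, 235]
[2, 1, 61, 2, 7, 235]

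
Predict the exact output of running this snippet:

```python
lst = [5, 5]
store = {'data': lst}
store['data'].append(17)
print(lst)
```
[5, 5, 17]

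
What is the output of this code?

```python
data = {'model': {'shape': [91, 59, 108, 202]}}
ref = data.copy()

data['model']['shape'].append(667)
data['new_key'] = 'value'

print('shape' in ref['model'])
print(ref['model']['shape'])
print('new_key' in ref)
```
True
[91, 59, 108, 202, 667]
False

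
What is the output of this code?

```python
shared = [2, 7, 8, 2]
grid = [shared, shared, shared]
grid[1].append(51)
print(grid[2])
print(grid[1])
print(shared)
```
[2, 7, 8, 2, 51]
[2, 7, 8, 2, 51]
[2, 7, 8, 2, 51]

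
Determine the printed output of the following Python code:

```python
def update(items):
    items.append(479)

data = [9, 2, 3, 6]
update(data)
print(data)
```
[9, 2, 3, 6, 479]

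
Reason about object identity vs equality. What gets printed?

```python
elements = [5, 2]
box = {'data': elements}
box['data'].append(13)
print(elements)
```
[5, 2, 13]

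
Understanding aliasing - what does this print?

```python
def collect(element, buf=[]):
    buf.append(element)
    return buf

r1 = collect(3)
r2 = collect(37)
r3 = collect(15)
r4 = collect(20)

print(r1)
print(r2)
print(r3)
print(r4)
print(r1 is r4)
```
[3, 37, 15, 20]
[3, 37, 15, 20]
[3, 37, 15, 20]
[3, 37, 15, 20]
True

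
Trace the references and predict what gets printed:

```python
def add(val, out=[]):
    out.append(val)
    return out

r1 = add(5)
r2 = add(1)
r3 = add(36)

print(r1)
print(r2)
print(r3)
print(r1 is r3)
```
[5, 1, 36]
[5, 1, 36]
[5, 1, 36]
True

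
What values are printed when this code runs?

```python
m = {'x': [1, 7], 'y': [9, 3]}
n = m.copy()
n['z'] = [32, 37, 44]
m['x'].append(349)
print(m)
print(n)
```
{'x': [1, 7, 349], 'y': [9, 3]}
{'x': [1, 7, 349], 'y': [9, 3], 'z': [32, 37, 44]}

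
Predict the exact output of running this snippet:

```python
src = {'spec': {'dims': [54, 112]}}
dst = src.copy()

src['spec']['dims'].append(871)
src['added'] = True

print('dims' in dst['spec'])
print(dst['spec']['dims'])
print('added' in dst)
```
True
[54, 112, 871]
False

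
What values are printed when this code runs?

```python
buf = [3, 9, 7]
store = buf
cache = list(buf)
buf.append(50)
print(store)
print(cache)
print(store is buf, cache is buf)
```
[3, 9, 7, 50]
[3, 9, 7]
True False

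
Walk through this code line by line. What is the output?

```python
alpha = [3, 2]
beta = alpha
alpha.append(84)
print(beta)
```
[3, 2, 84]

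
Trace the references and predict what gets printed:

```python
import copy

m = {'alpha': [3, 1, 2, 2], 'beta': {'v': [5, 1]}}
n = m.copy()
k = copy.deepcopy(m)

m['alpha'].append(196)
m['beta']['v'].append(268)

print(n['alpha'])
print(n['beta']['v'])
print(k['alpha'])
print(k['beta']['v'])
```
[3, 1, 2, 2, 196]
[5, 1, 268]
[3, 1, 2, 2]
[5, 1]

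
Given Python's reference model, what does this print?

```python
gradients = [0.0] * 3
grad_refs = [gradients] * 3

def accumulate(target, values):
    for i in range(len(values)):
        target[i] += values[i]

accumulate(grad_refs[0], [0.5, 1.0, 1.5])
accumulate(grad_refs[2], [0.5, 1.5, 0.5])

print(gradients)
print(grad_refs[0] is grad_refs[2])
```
[1.0, 2.5, 2.0]
True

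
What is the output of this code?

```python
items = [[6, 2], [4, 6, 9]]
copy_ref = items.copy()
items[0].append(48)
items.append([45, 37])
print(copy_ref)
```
[[6, 2, 48], [4, 6, 9]]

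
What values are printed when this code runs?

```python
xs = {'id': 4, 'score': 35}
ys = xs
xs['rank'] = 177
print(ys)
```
{'id': 4, 'score': 35, 'rank': 177}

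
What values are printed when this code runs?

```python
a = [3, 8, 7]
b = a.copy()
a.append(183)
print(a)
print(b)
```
[3, 8, 7, 183]
[3, 8, 7]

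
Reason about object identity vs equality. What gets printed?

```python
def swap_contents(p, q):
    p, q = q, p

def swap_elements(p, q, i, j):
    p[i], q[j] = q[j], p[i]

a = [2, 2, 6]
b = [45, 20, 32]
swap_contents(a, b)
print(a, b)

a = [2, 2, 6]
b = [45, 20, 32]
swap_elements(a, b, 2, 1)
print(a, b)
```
[2, 2, 6] [45, 20, 32]
[2, 2, 20] [45, 6, 32]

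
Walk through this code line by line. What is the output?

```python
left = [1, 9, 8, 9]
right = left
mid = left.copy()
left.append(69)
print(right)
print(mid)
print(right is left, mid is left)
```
[1, 9, 8, 9, 69]
[1, 9, 8, 9]
True False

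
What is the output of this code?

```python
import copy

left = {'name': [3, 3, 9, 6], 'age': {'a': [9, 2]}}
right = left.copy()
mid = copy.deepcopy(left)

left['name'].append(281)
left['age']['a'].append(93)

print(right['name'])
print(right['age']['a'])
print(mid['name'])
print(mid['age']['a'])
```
[3, 3, 9, 6, 281]
[9, 2, 93]
[3, 3, 9, 6]
[9, 2]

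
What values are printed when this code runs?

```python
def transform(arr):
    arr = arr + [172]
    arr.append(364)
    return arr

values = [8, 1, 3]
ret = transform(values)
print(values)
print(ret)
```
[8, 1, 3]
[8, 1, 3, 172, 364]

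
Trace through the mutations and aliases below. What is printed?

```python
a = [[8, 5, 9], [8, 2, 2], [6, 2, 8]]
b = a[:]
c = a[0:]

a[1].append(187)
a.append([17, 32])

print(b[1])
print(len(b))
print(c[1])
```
[8, 2, 2, 187]
3
[8, 2, 2, 187]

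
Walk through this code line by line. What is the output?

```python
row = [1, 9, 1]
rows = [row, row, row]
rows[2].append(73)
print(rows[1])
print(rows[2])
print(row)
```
[1, 9, 1, 73]
[1, 9, 1, 73]
[1, 9, 1, 73]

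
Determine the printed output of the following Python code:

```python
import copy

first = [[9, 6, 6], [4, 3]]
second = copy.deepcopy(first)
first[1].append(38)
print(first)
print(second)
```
[[9, 6, 6], [4, 3, 38]]
[[9, 6, 6], [4, 3]]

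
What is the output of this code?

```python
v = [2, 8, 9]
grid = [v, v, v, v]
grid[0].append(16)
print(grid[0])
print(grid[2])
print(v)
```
[2, 8, 9, 16]
[2, 8, 9, 16]
[2, 8, 9, 16]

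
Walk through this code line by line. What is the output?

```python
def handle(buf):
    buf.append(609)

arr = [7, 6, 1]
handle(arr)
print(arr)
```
[7, 6, 1, 609]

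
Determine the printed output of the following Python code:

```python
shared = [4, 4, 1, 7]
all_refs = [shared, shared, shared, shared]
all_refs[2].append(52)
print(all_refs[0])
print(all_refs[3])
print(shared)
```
[4, 4, 1, 7, 52]
[4, 4, 1, 7, 52]
[4, 4, 1, 7, 52]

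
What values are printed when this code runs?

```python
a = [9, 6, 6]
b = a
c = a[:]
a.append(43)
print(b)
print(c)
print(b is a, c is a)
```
[9, 6, 6, 43]
[9, 6, 6]
True False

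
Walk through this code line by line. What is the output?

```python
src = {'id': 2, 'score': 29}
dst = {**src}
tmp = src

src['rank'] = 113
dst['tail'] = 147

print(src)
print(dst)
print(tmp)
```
{'id': 2, 'score': 29, 'rank': 113}
{'id': 2, 'score': 29, 'tail': 147}
{'id': 2, 'score': 29, 'rank': 113}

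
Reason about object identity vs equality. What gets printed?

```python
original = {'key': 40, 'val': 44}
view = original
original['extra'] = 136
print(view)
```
{'key': 40, 'val': 44, 'extra': 136}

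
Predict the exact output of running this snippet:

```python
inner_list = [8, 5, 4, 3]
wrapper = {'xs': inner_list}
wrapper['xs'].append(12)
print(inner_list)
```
[8, 5, 4, 3, 12]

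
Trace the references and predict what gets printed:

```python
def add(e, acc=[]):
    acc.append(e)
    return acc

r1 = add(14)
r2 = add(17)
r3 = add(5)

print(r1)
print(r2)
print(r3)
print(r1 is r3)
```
[14, 17, 5]
[14, 17, 5]
[14, 17, 5]
True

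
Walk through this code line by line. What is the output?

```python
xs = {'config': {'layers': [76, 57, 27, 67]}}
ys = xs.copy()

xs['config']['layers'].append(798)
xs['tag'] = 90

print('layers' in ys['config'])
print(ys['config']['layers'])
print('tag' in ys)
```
True
[76, 57, 27, 67, 798]
False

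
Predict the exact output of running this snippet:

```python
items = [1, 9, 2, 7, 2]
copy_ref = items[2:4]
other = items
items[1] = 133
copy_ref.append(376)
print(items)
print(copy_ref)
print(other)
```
[1, 133, 2, 7, 2]
[2, 7, 376]
[1, 133, 2, 7, 2]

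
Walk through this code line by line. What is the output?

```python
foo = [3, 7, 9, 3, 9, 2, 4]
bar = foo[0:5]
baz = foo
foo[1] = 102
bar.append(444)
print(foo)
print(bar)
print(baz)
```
[3, 102, 9, 3, 9, 2, 4]
[3, 7, 9, 3, 9, 444]
[3, 102, 9, 3, 9, 2, 4]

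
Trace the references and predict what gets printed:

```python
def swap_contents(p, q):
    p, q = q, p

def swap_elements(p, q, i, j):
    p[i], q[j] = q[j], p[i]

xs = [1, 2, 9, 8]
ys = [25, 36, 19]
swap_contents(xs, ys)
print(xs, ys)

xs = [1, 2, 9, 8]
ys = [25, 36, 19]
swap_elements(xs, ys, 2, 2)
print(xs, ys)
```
[1, 2, 9, 8] [25, 36, 19]
[1, 2, 19, 8] [25, 36, 9]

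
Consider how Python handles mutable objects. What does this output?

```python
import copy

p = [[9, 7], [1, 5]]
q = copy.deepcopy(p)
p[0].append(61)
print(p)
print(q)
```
[[9, 7, 61], [1, 5]]
[[9, 7], [1, 5]]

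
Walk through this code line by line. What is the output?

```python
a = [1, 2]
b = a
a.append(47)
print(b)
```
[1, 2, 47]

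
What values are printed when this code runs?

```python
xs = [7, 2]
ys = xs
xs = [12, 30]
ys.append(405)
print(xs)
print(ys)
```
[12, 30]
[7, 2, 405]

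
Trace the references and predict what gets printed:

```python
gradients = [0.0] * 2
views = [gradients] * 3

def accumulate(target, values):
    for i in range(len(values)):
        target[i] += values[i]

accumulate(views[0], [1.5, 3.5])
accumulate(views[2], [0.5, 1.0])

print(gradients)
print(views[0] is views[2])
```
[2.0, 4.5]
True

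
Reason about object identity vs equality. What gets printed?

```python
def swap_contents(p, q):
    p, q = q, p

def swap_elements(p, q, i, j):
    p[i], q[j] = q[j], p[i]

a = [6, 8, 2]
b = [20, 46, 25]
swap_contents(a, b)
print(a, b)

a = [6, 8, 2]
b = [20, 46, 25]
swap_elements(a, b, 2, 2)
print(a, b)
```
[6, 8, 2] [20, 46, 25]
[6, 8, 25] [20, 46, 2]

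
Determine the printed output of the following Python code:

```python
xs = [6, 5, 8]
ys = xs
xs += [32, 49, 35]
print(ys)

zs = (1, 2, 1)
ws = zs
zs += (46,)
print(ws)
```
[6, 5, 8, 32, 49, 35]
(1, 2, 1)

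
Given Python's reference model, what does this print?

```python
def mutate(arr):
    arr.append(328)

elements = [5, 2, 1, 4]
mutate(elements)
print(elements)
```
[5, 2, 1, 4, 328]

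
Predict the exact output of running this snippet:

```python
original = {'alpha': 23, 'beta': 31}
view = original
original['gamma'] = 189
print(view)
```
{'alpha': 23, 'beta': 31, 'gamma': 189}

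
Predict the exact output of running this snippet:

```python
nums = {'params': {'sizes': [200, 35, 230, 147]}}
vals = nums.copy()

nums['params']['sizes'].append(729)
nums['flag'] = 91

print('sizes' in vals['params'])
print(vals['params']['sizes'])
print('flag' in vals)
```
True
[200, 35, 230, 147, 729]
False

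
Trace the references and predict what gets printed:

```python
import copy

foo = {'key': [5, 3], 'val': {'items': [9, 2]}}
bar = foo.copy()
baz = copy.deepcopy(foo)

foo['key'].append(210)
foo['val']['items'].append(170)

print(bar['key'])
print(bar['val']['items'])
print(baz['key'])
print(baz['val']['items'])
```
[5, 3, 210]
[9, 2, 170]
[5, 3]
[9, 2]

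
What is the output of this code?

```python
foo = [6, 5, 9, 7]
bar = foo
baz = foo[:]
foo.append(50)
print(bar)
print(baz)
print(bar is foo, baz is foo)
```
[6, 5, 9, 7, 50]
[6, 5, 9, 7]
True False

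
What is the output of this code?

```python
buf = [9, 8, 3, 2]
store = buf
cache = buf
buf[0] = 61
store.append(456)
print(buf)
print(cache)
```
[61, 8, 3, 2, 456]
[61, 8, 3, 2, 456]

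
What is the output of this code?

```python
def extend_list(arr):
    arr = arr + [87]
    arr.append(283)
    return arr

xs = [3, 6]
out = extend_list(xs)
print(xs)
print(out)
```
[3, 6]
[3, 6, 87, 283]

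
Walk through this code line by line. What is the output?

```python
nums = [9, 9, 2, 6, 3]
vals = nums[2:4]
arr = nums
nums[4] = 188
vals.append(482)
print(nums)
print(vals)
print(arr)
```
[9, 9, 2, 6, 188]
[2, 6, 482]
[9, 9, 2, 6, 188]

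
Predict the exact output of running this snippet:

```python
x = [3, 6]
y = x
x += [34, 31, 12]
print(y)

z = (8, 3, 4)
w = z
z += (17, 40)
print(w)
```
[3, 6, 34, 31, 12]
(8, 3, 4)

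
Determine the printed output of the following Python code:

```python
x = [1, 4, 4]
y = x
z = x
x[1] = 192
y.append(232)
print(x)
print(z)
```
[1, 192, 4, 232]
[1, 192, 4, 232]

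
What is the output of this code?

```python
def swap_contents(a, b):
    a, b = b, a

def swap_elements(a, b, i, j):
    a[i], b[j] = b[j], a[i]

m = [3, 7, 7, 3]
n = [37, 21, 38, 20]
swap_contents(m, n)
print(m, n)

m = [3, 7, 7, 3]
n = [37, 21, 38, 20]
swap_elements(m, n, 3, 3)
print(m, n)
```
[3, 7, 7, 3] [37, 21, 38, 20]
[3, 7, 7, 20] [37, 21, 38, 3]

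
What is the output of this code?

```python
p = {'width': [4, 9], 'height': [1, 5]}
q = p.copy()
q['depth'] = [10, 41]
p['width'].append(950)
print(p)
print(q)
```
{'width': [4, 9, 950], 'height': [1, 5]}
{'width': [4, 9, 950], 'height': [1, 5], 'depth': [10, 41]}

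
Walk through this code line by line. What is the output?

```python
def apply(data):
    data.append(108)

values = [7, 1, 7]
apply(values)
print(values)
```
[7, 1, 7, 108]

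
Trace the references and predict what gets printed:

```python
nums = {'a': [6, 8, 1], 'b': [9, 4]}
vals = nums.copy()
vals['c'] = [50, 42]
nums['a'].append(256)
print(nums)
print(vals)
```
{'a': [6, 8, 1, 256], 'b': [9, 4]}
{'a': [6, 8, 1, 256], 'b': [9, 4], 'c': [50, 42]}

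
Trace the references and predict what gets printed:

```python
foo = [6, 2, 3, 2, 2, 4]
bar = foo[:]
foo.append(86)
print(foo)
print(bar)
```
[6, 2, 3, 2, 2, 4, 86]
[6, 2, 3, 2, 2, 4]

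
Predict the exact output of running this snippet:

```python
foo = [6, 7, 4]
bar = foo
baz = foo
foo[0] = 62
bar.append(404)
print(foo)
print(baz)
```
[62, 7, 4, 404]
[62, 7, 4, 404]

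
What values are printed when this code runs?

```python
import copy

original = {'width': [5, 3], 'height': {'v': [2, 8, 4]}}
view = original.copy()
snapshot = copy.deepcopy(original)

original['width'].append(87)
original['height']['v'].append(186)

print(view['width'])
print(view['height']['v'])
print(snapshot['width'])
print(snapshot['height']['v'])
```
[5, 3, 87]
[2, 8, 4, 186]
[5, 3]
[2, 8, 4]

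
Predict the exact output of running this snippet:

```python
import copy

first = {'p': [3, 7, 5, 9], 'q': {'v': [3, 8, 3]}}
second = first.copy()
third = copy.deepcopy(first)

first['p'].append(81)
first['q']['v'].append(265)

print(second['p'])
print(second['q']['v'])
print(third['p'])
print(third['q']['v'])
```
[3, 7, 5, 9, 81]
[3, 8, 3, 265]
[3, 7, 5, 9]
[3, 8, 3]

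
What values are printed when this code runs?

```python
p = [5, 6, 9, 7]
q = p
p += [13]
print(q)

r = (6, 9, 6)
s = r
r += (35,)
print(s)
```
[5, 6, 9, 7, 13]
(6, 9, 6)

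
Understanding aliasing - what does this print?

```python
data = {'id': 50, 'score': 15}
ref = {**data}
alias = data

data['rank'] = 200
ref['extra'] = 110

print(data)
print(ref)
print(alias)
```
{'id': 50, 'score': 15, 'rank': 200}
{'id': 50, 'score': 15, 'extra': 110}
{'id': 50, 'score': 15, 'rank': 200}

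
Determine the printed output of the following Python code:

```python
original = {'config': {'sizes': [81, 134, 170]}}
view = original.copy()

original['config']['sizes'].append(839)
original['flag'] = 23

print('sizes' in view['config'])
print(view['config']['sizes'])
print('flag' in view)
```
True
[81, 134, 170, 839]
False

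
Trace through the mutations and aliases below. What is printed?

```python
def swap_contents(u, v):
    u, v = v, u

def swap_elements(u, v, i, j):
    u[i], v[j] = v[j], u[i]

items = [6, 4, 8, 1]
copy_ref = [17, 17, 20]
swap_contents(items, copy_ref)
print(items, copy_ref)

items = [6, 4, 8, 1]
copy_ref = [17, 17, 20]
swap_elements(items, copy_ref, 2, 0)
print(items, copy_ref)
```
[6, 4, 8, 1] [17, 17, 20]
[6, 4, 17, 1] [8, 17, 20]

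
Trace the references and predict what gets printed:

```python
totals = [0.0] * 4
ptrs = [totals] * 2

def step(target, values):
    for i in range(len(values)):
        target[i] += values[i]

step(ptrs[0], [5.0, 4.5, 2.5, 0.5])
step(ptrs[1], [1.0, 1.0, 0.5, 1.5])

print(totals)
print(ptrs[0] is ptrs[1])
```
[6.0, 5.5, 3.0, 2.0]
True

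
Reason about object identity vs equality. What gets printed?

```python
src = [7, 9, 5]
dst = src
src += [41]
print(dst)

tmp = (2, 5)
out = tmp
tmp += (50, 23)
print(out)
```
[7, 9, 5, 41]
(2, 5)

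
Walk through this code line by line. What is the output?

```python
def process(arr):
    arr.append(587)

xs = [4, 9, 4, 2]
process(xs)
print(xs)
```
[4, 9, 4, 2, 587]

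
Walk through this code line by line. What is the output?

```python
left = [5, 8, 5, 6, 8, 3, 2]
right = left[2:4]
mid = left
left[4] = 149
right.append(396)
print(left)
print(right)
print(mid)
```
[5, 8, 5, 6, 149, 3, 2]
[5, 6, 396]
[5, 8, 5, 6, 149, 3, 2]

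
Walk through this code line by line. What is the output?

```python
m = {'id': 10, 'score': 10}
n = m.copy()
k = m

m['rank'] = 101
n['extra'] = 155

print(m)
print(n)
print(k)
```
{'id': 10, 'score': 10, 'rank': 101}
{'id': 10, 'score': 10, 'extra': 155}
{'id': 10, 'score': 10, 'rank': 101}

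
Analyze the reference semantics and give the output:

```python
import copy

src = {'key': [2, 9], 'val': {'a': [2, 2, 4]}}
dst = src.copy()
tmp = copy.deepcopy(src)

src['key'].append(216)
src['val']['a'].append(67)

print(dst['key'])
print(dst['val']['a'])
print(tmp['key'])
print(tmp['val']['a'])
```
[2, 9, 216]
[2, 2, 4, 67]
[2, 9]
[2, 2, 4]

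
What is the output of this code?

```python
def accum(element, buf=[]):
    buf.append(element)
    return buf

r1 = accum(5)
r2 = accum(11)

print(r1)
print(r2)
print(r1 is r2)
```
[5, 11]
[5, 11]
True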